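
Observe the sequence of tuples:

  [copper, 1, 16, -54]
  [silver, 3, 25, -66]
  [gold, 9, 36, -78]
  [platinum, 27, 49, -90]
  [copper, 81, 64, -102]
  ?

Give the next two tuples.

[silver, 243, 81, -114], [gold, 729, 100, -126]

Metal: copper, silver, gold, platinum, copper → silver → gold (repeats copper → silver → gold → platinum).
Second slot: ×3 each step, so 1, 3, 9, 27, 81 → 243 → 729.
For the third slot, perfect squares: 4², 5², 6², …: 16, 25, 36, 49, 64 → 81 → 100.
Fourth slot: −12 each step; -54, -66, -78, -90, -102 → -114 → -126.
So the next two tuples are [silver, 243, 81, -114] and [gold, 729, 100, -126].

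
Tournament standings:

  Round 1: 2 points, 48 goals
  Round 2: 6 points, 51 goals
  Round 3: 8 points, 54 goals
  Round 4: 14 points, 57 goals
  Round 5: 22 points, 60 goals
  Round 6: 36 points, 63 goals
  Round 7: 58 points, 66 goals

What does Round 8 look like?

94 points, 69 goals

For the points, each term is the sum of the two before it: 2, 6, 8, 14, 22, 36, 58 → 94.
Goals goes 48, 51, 54, 57, 60, 63, 66 → 69 (+3 each step).
Combining the parts gives 94 points, 69 goals.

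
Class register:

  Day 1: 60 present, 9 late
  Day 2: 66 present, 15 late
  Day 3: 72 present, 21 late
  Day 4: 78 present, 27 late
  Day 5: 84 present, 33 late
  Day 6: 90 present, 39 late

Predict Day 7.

96 present, 45 late

Present: +6 each step; 60, 66, 72, 78, 84, 90 → 96.
For the late, +6 each step: 9, 15, 21, 27, 33, 39 → 45.
Putting it together: 96 present, 45 late.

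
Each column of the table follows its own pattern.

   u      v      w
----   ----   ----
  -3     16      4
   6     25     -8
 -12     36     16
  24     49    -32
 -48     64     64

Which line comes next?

96  81  -128

Column u — ×(-2) each step: -3, 6, -12, 24, -48 → 96.
Column v: 16, 25, 36, 49, 64 → 81 (perfect squares: 4², 5², 6², …).
Column w: 4, -8, 16, -32, 64 → -128 (×(-2) each step).
Combining the parts gives 96  81  -128.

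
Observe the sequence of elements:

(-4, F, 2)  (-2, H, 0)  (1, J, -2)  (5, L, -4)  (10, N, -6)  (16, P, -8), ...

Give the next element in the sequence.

First slot — differences are 2, 3, 4, … (increasing by 1 each time): -4, -2, 1, 5, 10, 16 → 23.
Letter goes F, H, J, L, N, P → R (letters move forward 2 places in the alphabet).
Third slot: 2, 0, -2, -4, -6, -8 → -10 (−2 each step).
Combining the parts gives (23, R, -10).

(23, R, -10)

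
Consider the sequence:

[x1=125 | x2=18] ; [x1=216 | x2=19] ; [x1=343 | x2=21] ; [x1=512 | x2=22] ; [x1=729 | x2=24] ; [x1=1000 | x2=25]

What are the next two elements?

[x1=1331 | x2=27], [x1=1728 | x2=28]

X1 — perfect cubes: 5³, 6³, 7³, …: 125, 216, 343, 512, 729, 1000 → 1331 → 1728.
X2: alternating steps +1, +2, +1, +2, …, so 18, 19, 21, 22, 24, 25 → 27 → 28.
So the next two elements are [x1=1331 | x2=27] and [x1=1728 | x2=28].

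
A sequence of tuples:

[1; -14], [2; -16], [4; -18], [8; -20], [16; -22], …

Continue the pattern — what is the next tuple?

First entry: 1, 2, 4, 8, 16 → 32 (×2 each step).
Second entry: −2 each step, so -14, -16, -18, -20, -22 → -24.
So the next tuple is [32; -24].

[32; -24]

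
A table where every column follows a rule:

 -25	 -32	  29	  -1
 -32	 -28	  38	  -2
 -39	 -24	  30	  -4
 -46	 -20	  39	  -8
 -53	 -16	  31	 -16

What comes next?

-60  -12  40  -32

First component goes -25, -32, -39, -46, -53 → -60 (−7 each step).
For the second component, +4 each step: -32, -28, -24, -20, -16 → -12.
For the third component, alternating steps +9, −8, +9, −8, …: 29, 38, 30, 39, 31 → 40.
Fourth component — ×2 each step: -1, -2, -4, -8, -16 → -32.
So the next line is -60  -12  40  -32.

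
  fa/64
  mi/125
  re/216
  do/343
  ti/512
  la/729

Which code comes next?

Note goes fa, mi, re, do, ti, la → sol (runs backward through the solfège scale do→ti).
Second component: perfect cubes: 4³, 5³, 6³, …; 64, 125, 216, 343, 512, 729 → 1000.
Putting it together: sol/1000.

sol/1000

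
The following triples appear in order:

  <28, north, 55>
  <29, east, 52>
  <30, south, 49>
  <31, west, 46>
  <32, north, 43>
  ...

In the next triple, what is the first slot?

For the first slot, +1 each step: 28, 29, 30, 31, 32 → 33.

33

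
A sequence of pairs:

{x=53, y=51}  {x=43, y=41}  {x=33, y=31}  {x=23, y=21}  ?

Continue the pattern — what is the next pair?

X goes 53, 43, 33, 23 → 13 (−10 each step).
Y: 51, 41, 31, 21 → 11 (always 2 less than the x).
So the next pair is {x=13, y=11}.

{x=13, y=11}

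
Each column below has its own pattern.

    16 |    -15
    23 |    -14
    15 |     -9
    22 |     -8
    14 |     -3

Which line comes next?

First component: alternating steps +7, −8, +7, −8, …, so 16, 23, 15, 22, 14 → 21.
Second component: alternating steps +1, +5, +1, +5, …, so -15, -14, -9, -8, -3 → -2.
So the next line is 21  -2.

21  -2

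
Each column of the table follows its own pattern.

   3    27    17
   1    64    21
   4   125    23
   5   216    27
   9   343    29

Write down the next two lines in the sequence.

First component — each term is the sum of the two before it: 3, 1, 4, 5, 9 → 14 → 23.
Second component: perfect cubes: 3³, 4³, 5³, …, so 27, 64, 125, 216, 343 → 512 → 729.
Third component: 17, 21, 23, 27, 29 → 33 → 35 (alternating steps +4, +2, +4, +2, …).
So the next two lines are 14  512  33 and 23  729  35.

14  512  33; 23  729  35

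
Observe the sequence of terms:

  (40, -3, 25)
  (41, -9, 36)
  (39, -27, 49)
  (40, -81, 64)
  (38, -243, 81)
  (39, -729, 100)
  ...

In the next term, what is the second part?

-2187

For the second part, ×3 each step: -3, -9, -27, -81, -243, -729 → -2187.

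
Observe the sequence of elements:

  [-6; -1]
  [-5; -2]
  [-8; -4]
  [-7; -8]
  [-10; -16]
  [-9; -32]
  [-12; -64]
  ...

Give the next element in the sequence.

First coordinate goes -6, -5, -8, -7, -10, -9, -12 → -11 (alternating steps +1, −3, +1, −3, …).
Second coordinate: ×2 each step, so -1, -2, -4, -8, -16, -32, -64 → -128.
So the next element is [-11; -128].

[-11; -128]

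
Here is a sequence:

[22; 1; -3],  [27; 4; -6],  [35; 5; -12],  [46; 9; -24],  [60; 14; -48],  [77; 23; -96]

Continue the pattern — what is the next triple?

First entry: differences are 5, 8, 11, … (increasing by 3 each time); 22, 27, 35, 46, 60, 77 → 97.
Second entry — each term is the sum of the two before it: 1, 4, 5, 9, 14, 23 → 37.
Third entry: ×2 each step, so -3, -6, -12, -24, -48, -96 → -192.
Putting it together: [97; 37; -192].

[97; 37; -192]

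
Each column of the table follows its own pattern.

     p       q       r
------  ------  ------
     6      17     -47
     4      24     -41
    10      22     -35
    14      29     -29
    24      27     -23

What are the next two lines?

38  34  -17; 62  32  -11

Column p: 6, 4, 10, 14, 24 → 38 → 62 (each term is the sum of the two before it).
Column q goes 17, 24, 22, 29, 27 → 34 → 32 (alternating steps +7, −2, +7, −2, …).
Column r — +6 each step: -47, -41, -35, -29, -23 → -17 → -11.
Putting the parts together: 38  34  -17 and then 62  32  -11.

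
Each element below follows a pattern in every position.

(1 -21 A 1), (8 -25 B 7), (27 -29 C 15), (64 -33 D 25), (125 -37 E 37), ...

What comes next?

First value — perfect cubes: 1³, 2³, 3³, …: 1, 8, 27, 64, 125 → 216.
For the second value, −4 each step: -21, -25, -29, -33, -37 → -41.
Letter: A, B, C, D, E → F (letters move forward 1 place in the alphabet).
Fourth value: differences are 6, 8, 10, … (increasing by 2 each time); 1, 7, 15, 25, 37 → 51.
So the next element is (216 -41 F 51).

(216 -41 F 51)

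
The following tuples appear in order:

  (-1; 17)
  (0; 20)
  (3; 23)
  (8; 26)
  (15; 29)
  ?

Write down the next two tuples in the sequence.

(24; 32), (35; 35)

First component: differences are 1, 3, 5, … (increasing by 2 each time), so -1, 0, 3, 8, 15 → 24 → 35.
Second component: +3 each step; 17, 20, 23, 26, 29 → 32 → 35.
Putting the parts together: (24; 32) and then (35; 35).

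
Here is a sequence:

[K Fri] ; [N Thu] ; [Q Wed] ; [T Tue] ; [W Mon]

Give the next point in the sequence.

Letter: letters move forward 3 places in the alphabet; K, N, Q, T, W → Z.
Day: Fri, Thu, Wed, Tue, Mon → Sun (runs backward through the weekdays Mon→Sun).
Combining the parts gives [Z Sun].

[Z Sun]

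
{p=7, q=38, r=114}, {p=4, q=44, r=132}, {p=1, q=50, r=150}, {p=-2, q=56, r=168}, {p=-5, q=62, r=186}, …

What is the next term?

{p=-8, q=68, r=204}

P: −3 each step; 7, 4, 1, -2, -5 → -8.
Q goes 38, 44, 50, 56, 62 → 68 (+6 each step).
R: 114, 132, 150, 168, 186 → 204 (always 3 × the q).
Putting it together: {p=-8, q=68, r=204}.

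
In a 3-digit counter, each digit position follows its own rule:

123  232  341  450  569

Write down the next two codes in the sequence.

678 then 787

For the first digit, +1 each step, mod 10: 1, 2, 3, 4, 5 → 6 → 7.
Second digit goes 2, 3, 4, 5, 6 → 7 → 8 (+1 each step, mod 10).
For the third digit, −1 each step, mod 10: 3, 2, 1, 0, 9 → 8 → 7.
Putting the parts together: 678 and then 787.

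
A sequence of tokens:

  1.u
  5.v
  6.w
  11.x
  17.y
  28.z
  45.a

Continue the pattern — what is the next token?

First component goes 1, 5, 6, 11, 17, 28, 45 → 73 (each term is the sum of the two before it).
Letter — letters move forward 1 place in the alphabet, wrapping Z→A: u, v, w, x, y, z, a → b.
Combining the parts gives 73.b.

73.b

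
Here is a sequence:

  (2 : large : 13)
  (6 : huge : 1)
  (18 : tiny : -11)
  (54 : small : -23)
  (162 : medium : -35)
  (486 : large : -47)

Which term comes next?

First part: ×3 each step; 2, 6, 18, 54, 162, 486 → 1458.
Size: repeats large → huge → tiny → small → medium; large, huge, tiny, small, medium, large → huge.
Third part: −12 each step; 13, 1, -11, -23, -35, -47 → -59.
Combining the parts gives (1458 : huge : -59).

(1458 : huge : -59)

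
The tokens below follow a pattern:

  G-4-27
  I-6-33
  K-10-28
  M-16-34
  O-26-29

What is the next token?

Q-42-35

Letter: letters move forward 2 places in the alphabet, so G, I, K, M, O → Q.
Second component — each term is the sum of the two before it: 4, 6, 10, 16, 26 → 42.
Third component goes 27, 33, 28, 34, 29 → 35 (alternating steps +6, −5, +6, −5, …).
So the next token is Q-42-35.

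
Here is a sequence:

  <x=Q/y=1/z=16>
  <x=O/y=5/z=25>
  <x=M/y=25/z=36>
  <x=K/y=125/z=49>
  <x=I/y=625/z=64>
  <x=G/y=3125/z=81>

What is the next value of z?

Z: perfect squares: 4², 5², 6², …, so 16, 25, 36, 49, 64, 81 → 100.

100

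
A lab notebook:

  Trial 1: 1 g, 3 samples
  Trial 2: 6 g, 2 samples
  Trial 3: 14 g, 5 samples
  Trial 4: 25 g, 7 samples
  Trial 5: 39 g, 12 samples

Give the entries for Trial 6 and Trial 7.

56 g, 19 samples; 76 g, 31 samples

G: 1, 6, 14, 25, 39 → 56 → 76 (differences are 5, 8, 11, … (increasing by 3 each time)).
Samples: 3, 2, 5, 7, 12 → 19 → 31 (each term is the sum of the two before it).
So the next two records are 56 g, 19 samples and 76 g, 31 samples.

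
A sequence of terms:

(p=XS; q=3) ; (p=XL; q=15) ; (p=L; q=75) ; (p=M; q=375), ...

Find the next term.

(p=S; q=1875)

For the p, runs backward through clothing sizes XS→XL: XS, XL, L, M → S.
Q: ×5 each step, so 3, 15, 75, 375 → 1875.
Combining the parts gives (p=S; q=1875).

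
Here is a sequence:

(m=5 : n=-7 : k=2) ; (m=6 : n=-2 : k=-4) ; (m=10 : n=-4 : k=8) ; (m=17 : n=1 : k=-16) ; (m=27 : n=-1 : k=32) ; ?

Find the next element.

M: differences are 1, 4, 7, … (increasing by 3 each time); 5, 6, 10, 17, 27 → 40.
N: -7, -2, -4, 1, -1 → 4 (alternating steps +5, −2, +5, −2, …).
K — ×(-2) each step: 2, -4, 8, -16, 32 → -64.
So the next element is (m=40 : n=4 : k=-64).

(m=40 : n=4 : k=-64)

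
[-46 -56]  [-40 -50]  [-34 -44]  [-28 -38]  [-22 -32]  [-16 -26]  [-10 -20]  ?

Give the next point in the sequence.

[-4 -14]

First slot: +6 each step; -46, -40, -34, -28, -22, -16, -10 → -4.
Second slot: -56, -50, -44, -38, -32, -26, -20 → -14 (always 10 less than the first slot).
Combining the parts gives [-4 -14].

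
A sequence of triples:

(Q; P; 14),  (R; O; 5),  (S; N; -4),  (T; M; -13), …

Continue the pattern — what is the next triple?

(U; L; -22)

First letter goes Q, R, S, T → U (letters move forward 1 place in the alphabet).
For the second letter, letters move back 1 place in the alphabet: P, O, N, M → L.
Third component: −9 each step; 14, 5, -4, -13 → -22.
So the next triple is (U; L; -22).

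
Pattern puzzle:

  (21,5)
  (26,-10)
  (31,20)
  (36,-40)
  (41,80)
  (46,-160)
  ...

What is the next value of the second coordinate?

320

For the first coordinate, +5 each step: 21, 26, 31, 36, 41, 46 → 51.
Second coordinate: ×(-2) each step, so 5, -10, 20, -40, 80, -160 → 320.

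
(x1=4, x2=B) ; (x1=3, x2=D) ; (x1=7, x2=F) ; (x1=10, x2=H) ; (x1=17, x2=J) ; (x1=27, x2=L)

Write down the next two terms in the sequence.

X1 goes 4, 3, 7, 10, 17, 27 → 44 → 71 (each term is the sum of the two before it).
X2: letters move forward 2 places in the alphabet; B, D, F, H, J, L → N → P.
Putting the parts together: (x1=44, x2=N) and then (x1=71, x2=P).

(x1=44, x2=N), (x1=71, x2=P)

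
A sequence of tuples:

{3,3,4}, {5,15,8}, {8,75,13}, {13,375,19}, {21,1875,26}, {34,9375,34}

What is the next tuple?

{55,46875,43}

First component: each term is the sum of the two before it, so 3, 5, 8, 13, 21, 34 → 55.
Second component: 3, 15, 75, 375, 1875, 9375 → 46875 (×5 each step).
Third component goes 4, 8, 13, 19, 26, 34 → 43 (differences are 4, 5, 6, … (increasing by 1 each time)).
Putting it together: {55,46875,43}.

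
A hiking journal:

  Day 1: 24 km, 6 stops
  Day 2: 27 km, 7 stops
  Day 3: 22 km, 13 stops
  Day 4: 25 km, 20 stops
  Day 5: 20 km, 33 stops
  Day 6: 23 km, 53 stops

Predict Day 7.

18 km, 86 stops

Km — alternating steps +3, −5, +3, −5, …: 24, 27, 22, 25, 20, 23 → 18.
Stops — each term is the sum of the two before it: 6, 7, 13, 20, 33, 53 → 86.
Combining the parts gives 18 km, 86 stops.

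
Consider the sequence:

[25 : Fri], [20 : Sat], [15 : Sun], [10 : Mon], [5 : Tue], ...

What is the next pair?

For the first slot, −5 each step: 25, 20, 15, 10, 5 → 0.
Day: runs through the weekdays Mon→Sun; Fri, Sat, Sun, Mon, Tue → Wed.
Putting it together: [0 : Wed].

[0 : Wed]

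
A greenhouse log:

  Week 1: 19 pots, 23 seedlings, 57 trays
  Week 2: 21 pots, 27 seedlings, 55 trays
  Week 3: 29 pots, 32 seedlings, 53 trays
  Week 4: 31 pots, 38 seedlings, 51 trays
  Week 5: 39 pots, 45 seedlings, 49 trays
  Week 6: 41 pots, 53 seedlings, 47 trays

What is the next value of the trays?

For the pots, alternating steps +2, +8, +2, +8, …: 19, 21, 29, 31, 39, 41 → 49.
Seedlings: 23, 27, 32, 38, 45, 53 → 62 (differences are 4, 5, 6, … (increasing by 1 each time)).
Trays — −2 each step: 57, 55, 53, 51, 49, 47 → 45.

45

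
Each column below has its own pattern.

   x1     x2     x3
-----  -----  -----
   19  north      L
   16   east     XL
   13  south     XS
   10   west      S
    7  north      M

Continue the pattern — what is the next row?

Column x1: −3 each step; 19, 16, 13, 10, 7 → 4.
Column x2: repeats north → east → south → west, so north, east, south, west, north → east.
Column x3: runs through clothing sizes XS→XL, so L, XL, XS, S, M → L.
So the next row is 4  east  L.

4  east  L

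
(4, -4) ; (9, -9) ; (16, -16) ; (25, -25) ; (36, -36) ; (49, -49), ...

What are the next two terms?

First slot: 4, 9, 16, 25, 36, 49 → 64 → 81 (perfect squares: 2², 3², 4², …).
For the second slot, always the negative of the first slot: -4, -9, -16, -25, -36, -49 → -64 → -81.
Putting the parts together: (64, -64) and then (81, -81).

(64, -64), (81, -81)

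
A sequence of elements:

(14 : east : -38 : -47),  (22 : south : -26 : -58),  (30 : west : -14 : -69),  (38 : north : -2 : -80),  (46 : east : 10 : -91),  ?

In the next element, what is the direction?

south

Direction: repeats east → south → west → north, so east, south, west, north, east → south.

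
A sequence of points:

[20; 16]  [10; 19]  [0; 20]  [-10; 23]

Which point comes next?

First part goes 20, 10, 0, -10 → -20 (−10 each step).
Second part: alternating steps +3, +1, +3, +1, …, so 16, 19, 20, 23 → 24.
Combining the parts gives [-20; 24].

[-20; 24]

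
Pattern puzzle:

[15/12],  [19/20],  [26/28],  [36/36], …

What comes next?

[49/44]

First slot — differences are 4, 7, 10, … (increasing by 3 each time): 15, 19, 26, 36 → 49.
Second slot: 12, 20, 28, 36 → 44 (+8 each step).
Combining the parts gives [49/44].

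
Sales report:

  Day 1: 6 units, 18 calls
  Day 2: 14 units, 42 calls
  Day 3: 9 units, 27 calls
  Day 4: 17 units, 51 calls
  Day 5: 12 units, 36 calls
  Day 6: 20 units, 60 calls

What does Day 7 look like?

Units: 6, 14, 9, 17, 12, 20 → 15 (alternating steps +8, −5, +8, −5, …).
Calls goes 18, 42, 27, 51, 36, 60 → 45 (always 3 × the units).
Combining the parts gives 15 units, 45 calls.

15 units, 45 calls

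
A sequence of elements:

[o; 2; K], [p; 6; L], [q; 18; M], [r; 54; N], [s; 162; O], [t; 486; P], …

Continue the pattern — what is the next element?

First letter goes o, p, q, r, s, t → u (letters move forward 1 place in the alphabet).
For the second value, ×3 each step: 2, 6, 18, 54, 162, 486 → 1458.
Second letter: letters move forward 1 place in the alphabet; K, L, M, N, O, P → Q.
Putting it together: [u; 1458; Q].

[u; 1458; Q]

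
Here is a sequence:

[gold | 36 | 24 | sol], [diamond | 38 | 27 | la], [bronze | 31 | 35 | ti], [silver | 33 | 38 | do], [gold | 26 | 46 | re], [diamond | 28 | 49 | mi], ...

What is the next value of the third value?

57

Third value — alternating steps +3, +8, +3, +8, …: 24, 27, 35, 38, 46, 49 → 57.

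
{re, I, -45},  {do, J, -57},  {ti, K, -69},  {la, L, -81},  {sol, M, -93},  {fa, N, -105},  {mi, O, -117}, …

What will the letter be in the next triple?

P

Letter: letters move forward 1 place in the alphabet, so I, J, K, L, M, N, O → P.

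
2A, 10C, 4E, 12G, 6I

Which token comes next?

First component — alternating steps +8, −6, +8, −6, …: 2, 10, 4, 12, 6 → 14.
Letter: letters move forward 2 places in the alphabet; A, C, E, G, I → K.
Putting it together: 14K.

14K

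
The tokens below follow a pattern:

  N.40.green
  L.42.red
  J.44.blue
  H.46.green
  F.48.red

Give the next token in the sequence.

D.50.blue

Letter: letters move back 2 places in the alphabet, so N, L, J, H, F → D.
Second component: 40, 42, 44, 46, 48 → 50 (+2 each step).
Colour: repeats green → red → blue, so green, red, blue, green, red → blue.
Putting it together: D.50.blue.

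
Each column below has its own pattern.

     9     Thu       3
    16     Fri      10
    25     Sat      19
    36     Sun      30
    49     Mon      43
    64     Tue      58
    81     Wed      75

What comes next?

For the first component, perfect squares: 3², 4², 5², …: 9, 16, 25, 36, 49, 64, 81 → 100.
Day — runs through the weekdays Mon→Sun: Thu, Fri, Sat, Sun, Mon, Tue, Wed → Thu.
Third component — always 6 less than the first component: 3, 10, 19, 30, 43, 58, 75 → 94.
So the next line is 100  Thu  94.

100  Thu  94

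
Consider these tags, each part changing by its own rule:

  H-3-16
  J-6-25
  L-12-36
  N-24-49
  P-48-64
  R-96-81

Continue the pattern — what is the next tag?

T-192-100

Letter — letters move forward 2 places in the alphabet: H, J, L, N, P, R → T.
Second component goes 3, 6, 12, 24, 48, 96 → 192 (×2 each step).
Third component: perfect squares: 4², 5², 6², …; 16, 25, 36, 49, 64, 81 → 100.
So the next tag is T-192-100.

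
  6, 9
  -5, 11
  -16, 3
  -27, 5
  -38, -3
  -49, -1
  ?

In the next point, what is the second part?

-9

Second part: 9, 11, 3, 5, -3, -1 → -9 (alternating steps +2, −8, +2, −8, …).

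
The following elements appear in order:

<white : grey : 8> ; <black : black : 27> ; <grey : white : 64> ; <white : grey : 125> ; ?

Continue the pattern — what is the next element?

<black : black : 216>

First shade goes white, black, grey, white → black (repeats white → black → grey).
Second shade goes grey, black, white, grey → black (repeats grey → black → white).
Third value — perfect cubes: 2³, 3³, 4³, …: 8, 27, 64, 125 → 216.
So the next element is <black : black : 216>.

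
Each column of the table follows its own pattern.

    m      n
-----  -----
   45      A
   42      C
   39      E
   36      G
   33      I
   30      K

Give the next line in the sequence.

27  M

Column m: 45, 42, 39, 36, 33, 30 → 27 (−3 each step).
Column n — letters move forward 2 places in the alphabet: A, C, E, G, I, K → M.
Combining the parts gives 27  M.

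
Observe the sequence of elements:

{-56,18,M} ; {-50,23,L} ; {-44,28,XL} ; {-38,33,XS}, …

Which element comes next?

First part goes -56, -50, -44, -38 → -32 (+6 each step).
Second part — +5 each step: 18, 23, 28, 33 → 38.
Size goes M, L, XL, XS → S (runs through clothing sizes XS→XL).
So the next element is {-32,38,S}.

{-32,38,S}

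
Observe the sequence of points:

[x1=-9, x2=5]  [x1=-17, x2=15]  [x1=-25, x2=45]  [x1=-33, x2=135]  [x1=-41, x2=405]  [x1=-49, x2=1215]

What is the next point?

[x1=-57, x2=3645]

For the x1, −8 each step: -9, -17, -25, -33, -41, -49 → -57.
X2: ×3 each step, so 5, 15, 45, 135, 405, 1215 → 3645.
Putting it together: [x1=-57, x2=3645].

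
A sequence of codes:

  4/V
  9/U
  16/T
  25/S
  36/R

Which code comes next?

49/Q

First component: perfect squares: 2², 3², 4², …, so 4, 9, 16, 25, 36 → 49.
Letter: letters move back 1 place in the alphabet, so V, U, T, S, R → Q.
Putting it together: 49/Q.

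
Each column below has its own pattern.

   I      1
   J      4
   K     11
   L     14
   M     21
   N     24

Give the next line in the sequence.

Letter: letters move forward 1 place in the alphabet, so I, J, K, L, M, N → O.
Second component: alternating steps +3, +7, +3, +7, …, so 1, 4, 11, 14, 21, 24 → 31.
Putting it together: O  31.

O  31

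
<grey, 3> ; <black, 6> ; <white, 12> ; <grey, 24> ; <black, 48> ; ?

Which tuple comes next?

<white, 96>

Shade: repeats grey → black → white; grey, black, white, grey, black → white.
Second component goes 3, 6, 12, 24, 48 → 96 (×2 each step).
So the next tuple is <white, 96>.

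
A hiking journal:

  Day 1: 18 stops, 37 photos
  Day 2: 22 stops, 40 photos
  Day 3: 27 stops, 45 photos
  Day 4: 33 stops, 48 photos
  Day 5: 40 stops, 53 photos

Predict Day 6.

48 stops, 56 photos

Stops — differences are 4, 5, 6, … (increasing by 1 each time): 18, 22, 27, 33, 40 → 48.
Photos — alternating steps +3, +5, +3, +5, …: 37, 40, 45, 48, 53 → 56.
Putting it together: 48 stops, 56 photos.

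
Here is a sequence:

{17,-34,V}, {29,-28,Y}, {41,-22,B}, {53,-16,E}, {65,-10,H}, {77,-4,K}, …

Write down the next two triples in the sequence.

{89,2,N}, {101,8,Q}

First coordinate goes 17, 29, 41, 53, 65, 77 → 89 → 101 (+12 each step).
Second coordinate — +6 each step: -34, -28, -22, -16, -10, -4 → 2 → 8.
For the letter, letters move forward 3 places in the alphabet, wrapping Z→A: V, Y, B, E, H, K → N → Q.
So the next two triples are {89,2,N} and {101,8,Q}.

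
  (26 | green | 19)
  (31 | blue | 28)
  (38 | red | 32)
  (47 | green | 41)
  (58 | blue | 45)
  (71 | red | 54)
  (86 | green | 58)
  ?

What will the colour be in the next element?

blue

Colour goes green, blue, red, green, blue, red, green → blue (repeats green → blue → red).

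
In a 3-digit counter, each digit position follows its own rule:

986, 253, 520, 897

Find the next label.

164

First digit: +3 each step, mod 10, so 9, 2, 5, 8 → 1.
Second digit — −3 each step, mod 10: 8, 5, 2, 9 → 6.
Third digit: 6, 3, 0, 7 → 4 (−3 each step, mod 10).
Putting it together: 164.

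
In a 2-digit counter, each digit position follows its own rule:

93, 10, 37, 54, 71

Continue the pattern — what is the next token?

First digit: +2 each step, mod 10; 9, 1, 3, 5, 7 → 9.
Second digit: −3 each step, mod 10, so 3, 0, 7, 4, 1 → 8.
Combining the parts gives 98.

98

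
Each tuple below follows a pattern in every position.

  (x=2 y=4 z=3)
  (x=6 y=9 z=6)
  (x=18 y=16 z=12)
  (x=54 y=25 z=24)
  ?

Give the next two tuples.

X: 2, 6, 18, 54 → 162 → 486 (×3 each step).
Y — perfect squares: 2², 3², 4², …: 4, 9, 16, 25 → 36 → 49.
Z: ×2 each step, so 3, 6, 12, 24 → 48 → 96.
Putting the parts together: (x=162 y=36 z=48) and then (x=486 y=49 z=96).

(x=162 y=36 z=48), (x=486 y=49 z=96)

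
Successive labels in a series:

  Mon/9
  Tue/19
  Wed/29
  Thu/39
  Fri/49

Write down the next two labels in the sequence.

Day: Mon, Tue, Wed, Thu, Fri → Sat → Sun (runs through the weekdays Mon→Sun).
Second component: +10 each step; 9, 19, 29, 39, 49 → 59 → 69.
Putting the parts together: Sat/59 and then Sun/69.

Sat/59 then Sun/69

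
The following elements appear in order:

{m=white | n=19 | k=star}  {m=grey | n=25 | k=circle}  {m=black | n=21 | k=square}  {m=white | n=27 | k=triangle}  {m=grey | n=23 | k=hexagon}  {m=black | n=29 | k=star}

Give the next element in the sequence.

M: white, grey, black, white, grey, black → white (repeats white → grey → black).
N: 19, 25, 21, 27, 23, 29 → 25 (alternating steps +6, −4, +6, −4, …).
For the k, repeats star → circle → square → triangle → hexagon: star, circle, square, triangle, hexagon, star → circle.
Combining the parts gives {m=white | n=25 | k=circle}.

{m=white | n=25 | k=circle}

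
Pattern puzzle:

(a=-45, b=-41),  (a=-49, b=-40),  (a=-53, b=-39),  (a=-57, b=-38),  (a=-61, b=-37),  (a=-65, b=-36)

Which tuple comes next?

(a=-69, b=-35)

A: −4 each step, so -45, -49, -53, -57, -61, -65 → -69.
For the b, +1 each step: -41, -40, -39, -38, -37, -36 → -35.
So the next tuple is (a=-69, b=-35).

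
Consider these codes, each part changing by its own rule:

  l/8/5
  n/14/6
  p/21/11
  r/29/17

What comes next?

t/38/28

For the letter, letters move forward 2 places in the alphabet: l, n, p, r → t.
Second component goes 8, 14, 21, 29 → 38 (differences are 6, 7, 8, … (increasing by 1 each time)).
Third component: each term is the sum of the two before it, so 5, 6, 11, 17 → 28.
Combining the parts gives t/38/28.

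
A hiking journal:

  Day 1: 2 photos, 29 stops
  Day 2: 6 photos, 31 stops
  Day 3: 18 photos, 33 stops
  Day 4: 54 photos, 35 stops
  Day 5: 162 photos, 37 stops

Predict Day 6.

Photos goes 2, 6, 18, 54, 162 → 486 (×3 each step).
Stops: +2 each step; 29, 31, 33, 35, 37 → 39.
Putting it together: 486 photos, 39 stops.

486 photos, 39 stops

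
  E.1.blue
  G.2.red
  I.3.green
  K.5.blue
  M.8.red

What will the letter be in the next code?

O

Letter: E, G, I, K, M → O (letters move forward 2 places in the alphabet).
Second component: each term is the sum of the two before it; 1, 2, 3, 5, 8 → 13.
Colour — repeats blue → red → green: blue, red, green, blue, red → green.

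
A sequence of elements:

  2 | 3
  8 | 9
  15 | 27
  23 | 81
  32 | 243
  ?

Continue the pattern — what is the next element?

42 | 729

First value goes 2, 8, 15, 23, 32 → 42 (differences are 6, 7, 8, … (increasing by 1 each time)).
Second value goes 3, 9, 27, 81, 243 → 729 (×3 each step).
Putting it together: 42 | 729.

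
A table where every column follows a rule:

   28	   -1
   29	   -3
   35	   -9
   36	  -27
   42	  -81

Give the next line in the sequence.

First component: 28, 29, 35, 36, 42 → 43 (alternating steps +1, +6, +1, +6, …).
Second component: -1, -3, -9, -27, -81 → -243 (×3 each step).
So the next line is 43  -243.

43  -243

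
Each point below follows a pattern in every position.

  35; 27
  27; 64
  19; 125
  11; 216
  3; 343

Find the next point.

-5; 512

First coordinate goes 35, 27, 19, 11, 3 → -5 (−8 each step).
Second coordinate: perfect cubes: 3³, 4³, 5³, …; 27, 64, 125, 216, 343 → 512.
Putting it together: -5; 512.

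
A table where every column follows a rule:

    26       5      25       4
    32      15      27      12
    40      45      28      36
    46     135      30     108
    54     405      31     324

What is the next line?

First component: alternating steps +6, +8, +6, +8, …; 26, 32, 40, 46, 54 → 60.
Second component: ×3 each step; 5, 15, 45, 135, 405 → 1215.
Third component: alternating steps +2, +1, +2, +1, …; 25, 27, 28, 30, 31 → 33.
Fourth component goes 4, 12, 36, 108, 324 → 972 (×3 each step).
So the next line is 60  1215  33  972.

60  1215  33  972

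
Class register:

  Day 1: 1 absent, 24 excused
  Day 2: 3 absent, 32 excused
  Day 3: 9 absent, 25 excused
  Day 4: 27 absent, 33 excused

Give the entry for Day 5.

Absent goes 1, 3, 9, 27 → 81 (×3 each step).
Excused goes 24, 32, 25, 33 → 26 (alternating steps +8, −7, +8, −7, …).
Putting it together: 81 absent, 26 excused.

81 absent, 26 excused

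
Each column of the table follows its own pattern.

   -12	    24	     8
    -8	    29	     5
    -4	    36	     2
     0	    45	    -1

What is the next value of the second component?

56

Second component — differences are 5, 7, 9, … (increasing by 2 each time): 24, 29, 36, 45 → 56.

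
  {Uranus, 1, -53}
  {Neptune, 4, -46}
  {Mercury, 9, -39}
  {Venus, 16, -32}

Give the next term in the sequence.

{Earth, 25, -25}

Planet goes Uranus, Neptune, Mercury, Venus → Earth (runs through the planets Mercury→Neptune).
Second entry goes 1, 4, 9, 16 → 25 (perfect squares: 1², 2², 3², …).
Third entry: +7 each step; -53, -46, -39, -32 → -25.
Combining the parts gives {Earth, 25, -25}.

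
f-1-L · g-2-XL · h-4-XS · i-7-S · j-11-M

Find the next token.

k-16-L

Letter goes f, g, h, i, j → k (letters move forward 1 place in the alphabet).
Second component: 1, 2, 4, 7, 11 → 16 (differences are 1, 2, 3, … (increasing by 1 each time)).
For the size, runs through clothing sizes XS→XL: L, XL, XS, S, M → L.
Combining the parts gives k-16-L.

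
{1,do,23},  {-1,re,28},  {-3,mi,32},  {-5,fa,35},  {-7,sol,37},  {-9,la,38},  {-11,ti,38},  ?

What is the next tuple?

{-13,do,37}

First part: 1, -1, -3, -5, -7, -9, -11 → -13 (−2 each step).
Note: runs through the solfège scale do→ti, so do, re, mi, fa, sol, la, ti → do.
For the third part, differences are 5, 4, 3, … (decreasing by 1 each time): 23, 28, 32, 35, 37, 38, 38 → 37.
So the next tuple is {-13,do,37}.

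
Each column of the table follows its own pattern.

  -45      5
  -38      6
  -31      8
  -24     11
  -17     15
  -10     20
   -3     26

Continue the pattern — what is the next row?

4  33

First component — +7 each step: -45, -38, -31, -24, -17, -10, -3 → 4.
For the second component, differences are 1, 2, 3, … (increasing by 1 each time): 5, 6, 8, 11, 15, 20, 26 → 33.
Putting it together: 4  33.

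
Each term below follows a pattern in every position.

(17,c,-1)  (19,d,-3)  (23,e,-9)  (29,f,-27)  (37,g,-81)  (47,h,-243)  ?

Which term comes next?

First coordinate: 17, 19, 23, 29, 37, 47 → 59 (differences are 2, 4, 6, … (increasing by 2 each time)).
Letter goes c, d, e, f, g, h → i (letters move forward 1 place in the alphabet).
Third coordinate: ×3 each step; -1, -3, -9, -27, -81, -243 → -729.
Combining the parts gives (59,i,-729).

(59,i,-729)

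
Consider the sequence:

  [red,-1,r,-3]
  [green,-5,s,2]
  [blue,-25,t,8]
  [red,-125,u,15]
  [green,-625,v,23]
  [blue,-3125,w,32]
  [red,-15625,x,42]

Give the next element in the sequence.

Colour: red, green, blue, red, green, blue, red → green (repeats red → green → blue).
Second value: -1, -5, -25, -125, -625, -3125, -15625 → -78125 (×5 each step).
For the letter, letters move forward 1 place in the alphabet: r, s, t, u, v, w, x → y.
For the fourth value, differences are 5, 6, 7, … (increasing by 1 each time): -3, 2, 8, 15, 23, 32, 42 → 53.
So the next element is [green,-78125,y,53].

[green,-78125,y,53]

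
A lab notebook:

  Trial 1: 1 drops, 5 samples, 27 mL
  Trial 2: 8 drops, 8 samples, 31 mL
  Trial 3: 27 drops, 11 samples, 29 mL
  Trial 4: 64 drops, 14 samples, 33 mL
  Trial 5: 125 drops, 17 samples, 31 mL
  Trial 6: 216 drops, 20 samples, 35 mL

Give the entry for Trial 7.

343 drops, 23 samples, 33 mL

Drops — perfect cubes: 1³, 2³, 3³, …: 1, 8, 27, 64, 125, 216 → 343.
Samples — +3 each step: 5, 8, 11, 14, 17, 20 → 23.
ML — alternating steps +4, −2, +4, −2, …: 27, 31, 29, 33, 31, 35 → 33.
Combining the parts gives 343 drops, 23 samples, 33 mL.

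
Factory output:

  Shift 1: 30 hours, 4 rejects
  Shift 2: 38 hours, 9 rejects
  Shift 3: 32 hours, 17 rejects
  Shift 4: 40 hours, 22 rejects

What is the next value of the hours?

34

Hours goes 30, 38, 32, 40 → 34 (alternating steps +8, −6, +8, −6, …).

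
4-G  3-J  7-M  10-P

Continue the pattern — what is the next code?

17-S

First component: 4, 3, 7, 10 → 17 (each term is the sum of the two before it).
Letter: G, J, M, P → S (letters move forward 3 places in the alphabet).
Putting it together: 17-S.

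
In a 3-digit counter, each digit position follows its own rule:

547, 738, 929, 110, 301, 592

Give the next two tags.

783 then 974

First digit: +2 each step, mod 10, so 5, 7, 9, 1, 3, 5 → 7 → 9.
Second digit: 4, 3, 2, 1, 0, 9 → 8 → 7 (−1 each step, mod 10).
Third digit — +1 each step, mod 10: 7, 8, 9, 0, 1, 2 → 3 → 4.
Putting the parts together: 783 and then 974.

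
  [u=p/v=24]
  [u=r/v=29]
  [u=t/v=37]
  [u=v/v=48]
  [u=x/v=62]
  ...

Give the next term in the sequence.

U: p, r, t, v, x → z (letters move forward 2 places in the alphabet).
V: differences are 5, 8, 11, … (increasing by 3 each time), so 24, 29, 37, 48, 62 → 79.
Combining the parts gives [u=z/v=79].

[u=z/v=79]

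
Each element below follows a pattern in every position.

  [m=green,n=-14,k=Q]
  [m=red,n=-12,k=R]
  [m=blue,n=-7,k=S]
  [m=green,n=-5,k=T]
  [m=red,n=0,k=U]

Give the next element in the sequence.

M — repeats green → red → blue: green, red, blue, green, red → blue.
N goes -14, -12, -7, -5, 0 → 2 (alternating steps +2, +5, +2, +5, …).
K: letters move forward 1 place in the alphabet, so Q, R, S, T, U → V.
So the next element is [m=blue,n=2,k=V].

[m=blue,n=2,k=V]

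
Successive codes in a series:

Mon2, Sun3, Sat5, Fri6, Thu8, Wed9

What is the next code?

Day: runs backward through the weekdays Mon→Sun; Mon, Sun, Sat, Fri, Thu, Wed → Tue.
Second component goes 2, 3, 5, 6, 8, 9 → 11 (alternating steps +1, +2, +1, +2, …).
So the next code is Tue11.

Tue11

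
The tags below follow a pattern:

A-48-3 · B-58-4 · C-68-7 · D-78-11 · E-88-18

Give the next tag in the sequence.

F-98-29

Letter — letters move forward 1 place in the alphabet: A, B, C, D, E → F.
Second component goes 48, 58, 68, 78, 88 → 98 (+10 each step).
For the third component, each term is the sum of the two before it: 3, 4, 7, 11, 18 → 29.
Putting it together: F-98-29.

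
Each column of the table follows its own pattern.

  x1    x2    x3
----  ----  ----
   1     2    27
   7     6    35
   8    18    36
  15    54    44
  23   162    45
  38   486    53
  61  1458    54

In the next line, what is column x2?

4374

Column x1 — each term is the sum of the two before it: 1, 7, 8, 15, 23, 38, 61 → 99.
Column x2: 2, 6, 18, 54, 162, 486, 1458 → 4374 (×3 each step).
Column x3: alternating steps +8, +1, +8, +1, …, so 27, 35, 36, 44, 45, 53, 54 → 62.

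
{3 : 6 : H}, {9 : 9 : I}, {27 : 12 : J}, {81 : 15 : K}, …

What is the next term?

First entry: 3, 9, 27, 81 → 243 (×3 each step).
Second entry goes 6, 9, 12, 15 → 18 (+3 each step).
For the letter, letters move forward 1 place in the alphabet: H, I, J, K → L.
Putting it together: {243 : 18 : L}.

{243 : 18 : L}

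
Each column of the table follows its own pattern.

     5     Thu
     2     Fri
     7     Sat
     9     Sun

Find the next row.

First component: 5, 2, 7, 9 → 16 (each term is the sum of the two before it).
Day: Thu, Fri, Sat, Sun → Mon (runs through the weekdays Mon→Sun).
Combining the parts gives 16  Mon.

16  Mon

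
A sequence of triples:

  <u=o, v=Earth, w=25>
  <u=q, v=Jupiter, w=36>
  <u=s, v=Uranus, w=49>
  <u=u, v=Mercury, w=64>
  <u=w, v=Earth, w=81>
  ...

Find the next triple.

U goes o, q, s, u, w → y (letters move forward 2 places in the alphabet).
For the v, repeats Earth → Jupiter → Uranus → Mercury: Earth, Jupiter, Uranus, Mercury, Earth → Jupiter.
W: 25, 36, 49, 64, 81 → 100 (perfect squares: 5², 6², 7², …).
Putting it together: <u=y, v=Jupiter, w=100>.

<u=y, v=Jupiter, w=100>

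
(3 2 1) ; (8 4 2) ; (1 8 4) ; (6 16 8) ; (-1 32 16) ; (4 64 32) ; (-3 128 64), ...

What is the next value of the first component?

First component — alternating steps +5, −7, +5, −7, …: 3, 8, 1, 6, -1, 4, -3 → 2.
Second component: ×2 each step; 2, 4, 8, 16, 32, 64, 128 → 256.
Third component: ×2 each step; 1, 2, 4, 8, 16, 32, 64 → 128.

2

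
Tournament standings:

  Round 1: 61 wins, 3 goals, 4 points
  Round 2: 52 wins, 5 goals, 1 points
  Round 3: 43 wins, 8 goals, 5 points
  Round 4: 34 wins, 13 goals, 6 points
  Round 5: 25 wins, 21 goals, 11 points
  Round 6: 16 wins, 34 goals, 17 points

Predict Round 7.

7 wins, 55 goals, 28 points

Wins: 61, 52, 43, 34, 25, 16 → 7 (−9 each step).
For the goals, each term is the sum of the two before it: 3, 5, 8, 13, 21, 34 → 55.
For the points, each term is the sum of the two before it: 4, 1, 5, 6, 11, 17 → 28.
Combining the parts gives 7 wins, 55 goals, 28 points.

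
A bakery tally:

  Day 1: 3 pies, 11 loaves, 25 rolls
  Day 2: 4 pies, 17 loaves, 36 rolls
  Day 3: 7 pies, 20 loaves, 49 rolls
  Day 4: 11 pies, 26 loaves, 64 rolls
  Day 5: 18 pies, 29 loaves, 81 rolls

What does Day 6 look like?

29 pies, 35 loaves, 100 rolls

Pies — each term is the sum of the two before it: 3, 4, 7, 11, 18 → 29.
For the loaves, alternating steps +6, +3, +6, +3, …: 11, 17, 20, 26, 29 → 35.
Rolls: perfect squares: 5², 6², 7², …, so 25, 36, 49, 64, 81 → 100.
Combining the parts gives 29 pies, 35 loaves, 100 rolls.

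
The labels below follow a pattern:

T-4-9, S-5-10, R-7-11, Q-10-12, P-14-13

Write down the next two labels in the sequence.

O-19-14, N-25-15

For the letter, letters move back 1 place in the alphabet: T, S, R, Q, P → O → N.
Second component: differences are 1, 2, 3, … (increasing by 1 each time); 4, 5, 7, 10, 14 → 19 → 25.
Third component: +1 each step; 9, 10, 11, 12, 13 → 14 → 15.
So the next two labels are O-19-14 and N-25-15.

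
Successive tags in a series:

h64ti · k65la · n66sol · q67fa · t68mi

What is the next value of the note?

Note: ti, la, sol, fa, mi → re (runs backward through the solfège scale do→ti).

re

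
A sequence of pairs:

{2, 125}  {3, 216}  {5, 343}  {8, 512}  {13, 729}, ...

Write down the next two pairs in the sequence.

{21, 1000}, {34, 1331}

For the first coordinate, each term is the sum of the two before it: 2, 3, 5, 8, 13 → 21 → 34.
Second coordinate — perfect cubes: 5³, 6³, 7³, …: 125, 216, 343, 512, 729 → 1000 → 1331.
Putting the parts together: {21, 1000} and then {34, 1331}.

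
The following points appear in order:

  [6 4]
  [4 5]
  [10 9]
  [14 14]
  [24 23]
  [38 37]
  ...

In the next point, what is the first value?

First value: each term is the sum of the two before it, so 6, 4, 10, 14, 24, 38 → 62.

62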